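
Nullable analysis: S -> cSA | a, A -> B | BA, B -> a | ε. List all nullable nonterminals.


A nonterminal is nullable iff some alternative derives ε (directly, or every symbol in it is nullable)
Nullable: {A, B}


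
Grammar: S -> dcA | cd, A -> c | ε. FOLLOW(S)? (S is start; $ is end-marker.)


$ ∈ FOLLOW(S). For each A -> αBβ: add FIRST(β)\{ε} to FOLLOW(B); if β nullable, add FOLLOW(A).
FOLLOW(S) = {$}


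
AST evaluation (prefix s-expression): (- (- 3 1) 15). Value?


Evaluate inner: (- 3 1) = 2
Evaluate root: (- 2 15) = -13
Result: -13


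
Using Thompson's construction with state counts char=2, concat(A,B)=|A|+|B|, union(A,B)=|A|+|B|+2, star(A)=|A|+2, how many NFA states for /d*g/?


Syntax tree has 2 char leaf(s), 0 union(s), 1 star(s)
chars contribute 2×2 = 4; each union adds +2; each star adds +2
Total: 4 + 0 + 2 = 6 states


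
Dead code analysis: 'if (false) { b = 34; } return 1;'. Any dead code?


condition is constant false, so the whole block is unreachable
Dead: 'if (false) { b = 34; }'


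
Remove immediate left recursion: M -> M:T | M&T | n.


Left-recursive alternatives: M:T, M&T; non-recursive: n
Introduce M': M -> nM', M' -> :TM' | &TM' | ε


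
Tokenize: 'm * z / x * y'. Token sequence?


Scan left to right, longest-match per lexeme
Tokens: ID(m), OP(*), ID(z), OP(/), ID(x), OP(*), ID(y)


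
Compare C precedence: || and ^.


'^' is bitwise XOR (level 4); '||' is logical OR (level 1)
Higher level binds tighter
'^' has higher precedence than '||'


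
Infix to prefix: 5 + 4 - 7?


left-to-right (same/higher precedence on left): tree is (- (+ 5 4) 7)
Prefix: - + 5 4 7


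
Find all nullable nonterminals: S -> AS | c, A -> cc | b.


A nonterminal is nullable iff some alternative derives ε (directly, or every symbol in it is nullable)
Nullable: {}


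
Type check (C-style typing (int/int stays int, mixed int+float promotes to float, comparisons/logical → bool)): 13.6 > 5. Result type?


Operand types: float > int
Rule: comparison yields bool
Result type: bool


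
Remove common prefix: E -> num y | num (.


Common prefix: 'num'
Factored: E -> num E', E' -> y | (


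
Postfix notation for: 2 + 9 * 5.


* has higher precedence, evaluate 9*5 first
Postfix: 2 9 5 * +


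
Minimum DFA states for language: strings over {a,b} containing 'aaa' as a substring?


KMP-style automaton: 3 progress states + 1 absorbing accept = 4
Minimal DFA: 4 states


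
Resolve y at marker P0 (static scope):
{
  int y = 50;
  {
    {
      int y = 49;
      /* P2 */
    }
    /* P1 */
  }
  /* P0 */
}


y declared in the same block as P0
y = 50


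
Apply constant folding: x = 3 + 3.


3 + 3 = 6 at compile time
Optimized: x = 6


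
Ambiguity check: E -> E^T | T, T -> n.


precedence layered via separate nonterminal T: deterministic
Unambiguous


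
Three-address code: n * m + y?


Break into single-operator statements:
t1 = n * m
t2 = t1 + y


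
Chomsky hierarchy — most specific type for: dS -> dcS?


LHS has context (more than one symbol) and |LHS| ≤ |RHS|
Classification: Type 1 (Context-Sensitive)


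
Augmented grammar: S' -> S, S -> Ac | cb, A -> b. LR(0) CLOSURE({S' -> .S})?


Start: S' -> .S
For each item with dot before a nonterminal B, add B -> .γ for every B-production
Closure: [S' -> .S, S -> .Ac, S -> .cb, A -> .b]


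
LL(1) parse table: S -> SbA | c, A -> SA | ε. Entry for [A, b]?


For [A, b]: ε is nullable and 'b' ∈ FOLLOW(A)
Entry: A -> ε


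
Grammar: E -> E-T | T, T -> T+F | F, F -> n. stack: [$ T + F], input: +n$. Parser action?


handle 'T+F' on top
Action: reduce (T -> T+F)


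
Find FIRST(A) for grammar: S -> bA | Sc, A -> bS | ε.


Per alternative of A: FIRST(bS) = {b}; FIRST(ε) = {ε}
FIRST(A) = {b, ε}


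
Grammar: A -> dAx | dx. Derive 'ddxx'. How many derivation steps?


Derivation: A => dAx => ddxx
Steps: 2


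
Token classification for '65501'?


Pattern: digits only
Type: INTEGER_LITERAL


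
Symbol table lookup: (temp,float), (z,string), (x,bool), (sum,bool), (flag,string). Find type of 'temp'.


Lookup 'temp' → type float


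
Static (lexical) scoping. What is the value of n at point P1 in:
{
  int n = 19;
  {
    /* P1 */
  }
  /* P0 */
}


P1's block does not declare n; resolves to the enclosing declaration at depth 0
n = 19


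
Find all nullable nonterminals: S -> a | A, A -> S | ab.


A nonterminal is nullable iff some alternative derives ε (directly, or every symbol in it is nullable)
Nullable: {}


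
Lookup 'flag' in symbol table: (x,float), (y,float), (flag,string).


Lookup 'flag' → type string


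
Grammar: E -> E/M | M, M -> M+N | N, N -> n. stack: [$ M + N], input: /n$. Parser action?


handle 'M+N' on top
Action: reduce (M -> M+N)


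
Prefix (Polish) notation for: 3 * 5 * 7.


left-to-right (same/higher precedence on left): tree is (* (* 3 5) 7)
Prefix: * * 3 5 7


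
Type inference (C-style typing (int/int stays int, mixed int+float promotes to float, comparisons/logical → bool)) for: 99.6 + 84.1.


Operand types: float + float
Rule: mixed int/float promotes to float; int/int stays int
Result type: float


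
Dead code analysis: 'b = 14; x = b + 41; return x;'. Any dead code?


b is read by x's definition; x is returned
No dead code


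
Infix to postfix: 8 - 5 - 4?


Left to right (same or higher precedence on left)
Postfix: 8 5 - 4 -


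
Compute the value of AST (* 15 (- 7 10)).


Evaluate inner: (- 7 10) = -3
Evaluate root: (* 15 -3) = -45
Result: -45


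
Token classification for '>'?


Pattern: operator symbol
Type: OPERATOR


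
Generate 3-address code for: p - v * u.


Break into single-operator statements:
t1 = v * u
t2 = p - t1


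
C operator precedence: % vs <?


'%' is multiplicative (level 10); '<' is relational (level 7)
Higher level binds tighter
'%' has higher precedence than '<'


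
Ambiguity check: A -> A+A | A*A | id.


'id+id*id' has two parse trees (no precedence encoded between + and *)
Ambiguous


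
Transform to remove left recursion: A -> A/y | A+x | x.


Left-recursive alternatives: A/y, A+x; non-recursive: x
Introduce A': A -> xA', A' -> /yA' | +xA' | ε


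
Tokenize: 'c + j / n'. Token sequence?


Scan left to right, longest-match per lexeme
Tokens: ID(c), OP(+), ID(j), OP(/), ID(n)


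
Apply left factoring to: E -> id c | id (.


Common prefix: 'id'
Factored: E -> id E', E' -> c | (


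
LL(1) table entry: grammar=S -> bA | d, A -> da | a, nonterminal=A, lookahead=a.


For [A, a]: 'a' ∈ FIRST(a)
Entry: A -> a


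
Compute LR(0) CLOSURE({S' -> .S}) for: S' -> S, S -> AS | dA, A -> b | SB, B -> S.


Start: S' -> .S
For each item with dot before a nonterminal B, add B -> .γ for every B-production
Closure: [S' -> .S, S -> .AS, S -> .dA, A -> .b, A -> .SB]


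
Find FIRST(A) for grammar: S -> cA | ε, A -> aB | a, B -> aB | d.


Per alternative of A: FIRST(aB) = {a}; FIRST(a) = {a}
FIRST(A) = {a}


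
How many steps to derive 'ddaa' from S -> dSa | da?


Derivation: S => dSa => ddaa
Steps: 2


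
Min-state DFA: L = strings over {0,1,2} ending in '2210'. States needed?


Track the longest suffix of input matching a prefix of '2210': 5 classes (prefixes of length 0..4)
Minimal DFA: 5 states


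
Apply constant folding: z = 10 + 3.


10 + 3 = 13 at compile time
Optimized: z = 13


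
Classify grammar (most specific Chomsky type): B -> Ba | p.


Left-linear: every RHS is a terminal or one nonterminal followed by a terminal
Classification: Type 3 (Regular)


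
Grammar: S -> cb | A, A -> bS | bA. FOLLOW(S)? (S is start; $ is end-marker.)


$ ∈ FOLLOW(S). For each A -> αBβ: add FIRST(β)\{ε} to FOLLOW(B); if β nullable, add FOLLOW(A).
FOLLOW(S) = {$}


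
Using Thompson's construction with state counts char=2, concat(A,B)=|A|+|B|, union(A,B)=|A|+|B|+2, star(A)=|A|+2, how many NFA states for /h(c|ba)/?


Syntax tree has 4 char leaf(s), 1 union(s), 0 star(s)
chars contribute 4×2 = 8; each union adds +2; each star adds +2
Total: 8 + 2 + 0 = 10 states


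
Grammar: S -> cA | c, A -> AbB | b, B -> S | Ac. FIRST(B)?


Per alternative of B: FIRST(S) = {c}; FIRST(Ac) = {b}
FIRST(B) = {b, c}


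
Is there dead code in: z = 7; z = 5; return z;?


first assignment to z is overwritten before any read
Dead: 'z = 7'


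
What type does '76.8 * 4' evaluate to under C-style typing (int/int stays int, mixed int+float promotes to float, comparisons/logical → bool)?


Operand types: float * int
Rule: mixed int/float promotes to float; int/int stays int
Result type: float


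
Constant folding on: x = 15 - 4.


15 - 4 = 11 at compile time
Optimized: x = 11


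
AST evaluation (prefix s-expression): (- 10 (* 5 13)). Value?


Evaluate inner: (* 5 13) = 65
Evaluate root: (- 10 65) = -55
Result: -55


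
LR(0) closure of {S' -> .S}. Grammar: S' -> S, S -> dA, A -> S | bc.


Start: S' -> .S
For each item with dot before a nonterminal B, add B -> .γ for every B-production
Closure: [S' -> .S, S -> .dA]


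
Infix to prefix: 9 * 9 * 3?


left-to-right (same/higher precedence on left): tree is (* (* 9 9) 3)
Prefix: * * 9 9 3


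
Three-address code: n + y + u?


Break into single-operator statements:
t1 = n + y
t2 = t1 + u


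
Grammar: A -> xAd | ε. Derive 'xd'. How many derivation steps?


Derivation: A => xAd => xd
Steps: 2


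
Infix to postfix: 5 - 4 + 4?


Left to right (same or higher precedence on left)
Postfix: 5 4 - 4 +


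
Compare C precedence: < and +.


'+' is additive (level 9); '<' is relational (level 7)
Higher level binds tighter
'+' has higher precedence than '<'


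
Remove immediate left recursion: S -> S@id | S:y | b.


Left-recursive alternatives: S@id, S:y; non-recursive: b
Introduce S': S -> bS', S' -> @idS' | :yS' | ε


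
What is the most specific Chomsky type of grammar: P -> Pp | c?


Left-linear: every RHS is a terminal or one nonterminal followed by a terminal
Classification: Type 3 (Regular)


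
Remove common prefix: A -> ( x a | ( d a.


Common prefix: '('
Factored: A -> ( A', A' -> x a | d a


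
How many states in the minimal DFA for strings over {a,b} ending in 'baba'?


Track the longest suffix of input matching a prefix of 'baba': 5 classes (prefixes of length 0..4)
Minimal DFA: 5 states


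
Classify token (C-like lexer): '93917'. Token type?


Pattern: digits only
Type: INTEGER_LITERAL


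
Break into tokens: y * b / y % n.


Scan left to right, longest-match per lexeme
Tokens: ID(y), OP(*), ID(b), OP(/), ID(y), OP(%), ID(n)


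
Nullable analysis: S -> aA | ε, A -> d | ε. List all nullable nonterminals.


A nonterminal is nullable iff some alternative derives ε (directly, or every symbol in it is nullable)
Nullable: {A, S}


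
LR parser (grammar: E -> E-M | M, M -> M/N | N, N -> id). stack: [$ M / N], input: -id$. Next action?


handle 'M/N' on top
Action: reduce (M -> M/N)


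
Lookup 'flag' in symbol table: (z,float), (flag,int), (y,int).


Lookup 'flag' → type int


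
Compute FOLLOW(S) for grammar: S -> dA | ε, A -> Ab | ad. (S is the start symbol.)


$ ∈ FOLLOW(S). For each A -> αBβ: add FIRST(β)\{ε} to FOLLOW(B); if β nullable, add FOLLOW(A).
FOLLOW(S) = {$}


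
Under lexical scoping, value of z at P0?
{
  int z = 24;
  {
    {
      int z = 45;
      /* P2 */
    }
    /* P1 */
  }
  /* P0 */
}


z declared in the same block as P0
z = 24


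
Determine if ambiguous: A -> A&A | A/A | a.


'a&a/a' has two parse trees (no precedence encoded between & and /)
Ambiguous


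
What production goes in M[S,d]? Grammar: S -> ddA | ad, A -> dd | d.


For [S, d]: 'd' ∈ FIRST(ddA)
Entry: S -> ddA


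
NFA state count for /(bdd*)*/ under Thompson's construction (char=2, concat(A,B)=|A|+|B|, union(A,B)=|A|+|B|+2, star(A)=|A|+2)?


Syntax tree has 3 char leaf(s), 0 union(s), 2 star(s)
chars contribute 3×2 = 6; each union adds +2; each star adds +2
Total: 6 + 0 + 4 = 10 states


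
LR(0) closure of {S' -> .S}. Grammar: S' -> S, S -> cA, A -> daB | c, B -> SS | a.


Start: S' -> .S
For each item with dot before a nonterminal B, add B -> .γ for every B-production
Closure: [S' -> .S, S -> .cA]


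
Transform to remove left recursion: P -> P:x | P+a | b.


Left-recursive alternatives: P:x, P+a; non-recursive: b
Introduce P': P -> bP', P' -> :xP' | +aP' | ε


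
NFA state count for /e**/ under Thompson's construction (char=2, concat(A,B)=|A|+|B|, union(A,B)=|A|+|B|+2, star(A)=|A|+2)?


Syntax tree has 1 char leaf(s), 0 union(s), 2 star(s)
chars contribute 1×2 = 2; each union adds +2; each star adds +2
Total: 2 + 0 + 4 = 6 states


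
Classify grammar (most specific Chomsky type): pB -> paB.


LHS has context (more than one symbol) and |LHS| ≤ |RHS|
Classification: Type 1 (Context-Sensitive)


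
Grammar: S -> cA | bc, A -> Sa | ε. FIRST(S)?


Per alternative of S: FIRST(cA) = {c}; FIRST(bc) = {b}
FIRST(S) = {b, c}


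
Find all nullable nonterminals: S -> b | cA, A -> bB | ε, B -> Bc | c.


A nonterminal is nullable iff some alternative derives ε (directly, or every symbol in it is nullable)
Nullable: {A}


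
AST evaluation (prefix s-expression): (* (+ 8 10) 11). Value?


Evaluate inner: (+ 8 10) = 18
Evaluate root: (* 18 11) = 198
Result: 198


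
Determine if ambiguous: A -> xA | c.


right-linear, alternatives start with distinct terminals 'x' vs 'c': unique leftmost derivation
Unambiguous


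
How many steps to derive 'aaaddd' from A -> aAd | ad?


Derivation: A => aAd => aaAdd => aaaddd
Steps: 3


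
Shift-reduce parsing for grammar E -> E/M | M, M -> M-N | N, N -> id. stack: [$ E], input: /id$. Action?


shift '/' to continue E -> E/M
Action: shift


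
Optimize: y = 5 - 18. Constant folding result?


5 - 18 = -13 at compile time
Optimized: y = -13


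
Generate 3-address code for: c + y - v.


Break into single-operator statements:
t1 = c + y
t2 = t1 - v


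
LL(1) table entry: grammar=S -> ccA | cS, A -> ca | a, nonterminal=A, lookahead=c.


For [A, c]: 'c' ∈ FIRST(ca)
Entry: A -> ca


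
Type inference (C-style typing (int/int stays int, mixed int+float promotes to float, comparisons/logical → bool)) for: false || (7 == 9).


Operand types: bool || bool
Rule: logical operators take bool operands and yield bool
Result type: bool


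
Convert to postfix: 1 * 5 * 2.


Left to right (same or higher precedence on left)
Postfix: 1 5 * 2 *


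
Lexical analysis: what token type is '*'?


Pattern: operator symbol
Type: OPERATOR


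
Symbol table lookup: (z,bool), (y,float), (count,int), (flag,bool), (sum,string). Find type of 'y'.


Lookup 'y' → type float


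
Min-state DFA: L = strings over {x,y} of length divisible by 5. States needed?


Track length mod 5: states 0..4, accept at 0
Minimal DFA: 5 states


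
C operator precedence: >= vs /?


'/' is multiplicative (level 10); '>=' is relational (level 7)
Higher level binds tighter
'/' has higher precedence than '>='


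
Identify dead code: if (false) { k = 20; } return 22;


condition is constant false, so the whole block is unreachable
Dead: 'if (false) { k = 20; }'


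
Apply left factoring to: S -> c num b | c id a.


Common prefix: 'c'
Factored: S -> c S', S' -> num b | id a


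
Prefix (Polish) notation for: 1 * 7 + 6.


left-to-right (same/higher precedence on left): tree is (+ (* 1 7) 6)
Prefix: + * 1 7 6


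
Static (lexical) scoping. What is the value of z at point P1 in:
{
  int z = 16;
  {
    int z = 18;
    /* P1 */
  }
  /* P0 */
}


z declared in the same block as P1
z = 18


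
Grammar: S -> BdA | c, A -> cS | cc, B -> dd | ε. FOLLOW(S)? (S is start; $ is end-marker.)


$ ∈ FOLLOW(S). For each A -> αBβ: add FIRST(β)\{ε} to FOLLOW(B); if β nullable, add FOLLOW(A).
FOLLOW(S) = {$}


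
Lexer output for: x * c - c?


Scan left to right, longest-match per lexeme
Tokens: ID(x), OP(*), ID(c), OP(-), ID(c)


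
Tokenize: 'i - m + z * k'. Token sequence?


Scan left to right, longest-match per lexeme
Tokens: ID(i), OP(-), ID(m), OP(+), ID(z), OP(*), ID(k)


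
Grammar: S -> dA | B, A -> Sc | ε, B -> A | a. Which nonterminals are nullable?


A nonterminal is nullable iff some alternative derives ε (directly, or every symbol in it is nullable)
Nullable: {A, B, S}


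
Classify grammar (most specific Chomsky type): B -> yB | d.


Right-linear: every RHS is a terminal or a terminal followed by one nonterminal
Classification: Type 3 (Regular)


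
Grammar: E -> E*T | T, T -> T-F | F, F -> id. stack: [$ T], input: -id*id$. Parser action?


shift '-' to continue T -> T-F
Action: shift


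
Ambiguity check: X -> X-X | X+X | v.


'v-v+v' has two parse trees (no precedence encoded between - and +)
Ambiguous


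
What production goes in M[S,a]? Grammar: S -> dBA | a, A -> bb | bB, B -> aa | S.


For [S, a]: 'a' ∈ FIRST(a)
Entry: S -> a


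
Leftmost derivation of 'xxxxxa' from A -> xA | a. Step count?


Derivation: A => xA => xxA => xxxA => xxxxA => xxxxxA => xxxxxa
Steps: 6


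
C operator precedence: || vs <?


'<' is relational (level 7); '||' is logical OR (level 1)
Higher level binds tighter
'<' has higher precedence than '||'


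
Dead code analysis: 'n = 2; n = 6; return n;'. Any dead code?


first assignment to n is overwritten before any read
Dead: 'n = 2'


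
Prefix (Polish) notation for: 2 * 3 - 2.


left-to-right (same/higher precedence on left): tree is (- (* 2 3) 2)
Prefix: - * 2 3 2


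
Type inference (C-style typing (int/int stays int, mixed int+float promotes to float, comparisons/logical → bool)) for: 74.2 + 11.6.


Operand types: float + float
Rule: mixed int/float promotes to float; int/int stays int
Result type: float


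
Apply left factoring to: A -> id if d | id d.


Common prefix: 'id'
Factored: A -> id A', A' -> if d | d


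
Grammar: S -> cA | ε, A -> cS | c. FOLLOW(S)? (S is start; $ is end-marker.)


$ ∈ FOLLOW(S). For each A -> αBβ: add FIRST(β)\{ε} to FOLLOW(B); if β nullable, add FOLLOW(A).
FOLLOW(S) = {$}


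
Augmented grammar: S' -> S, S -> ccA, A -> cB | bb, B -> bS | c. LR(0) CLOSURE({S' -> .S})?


Start: S' -> .S
For each item with dot before a nonterminal B, add B -> .γ for every B-production
Closure: [S' -> .S, S -> .ccA]


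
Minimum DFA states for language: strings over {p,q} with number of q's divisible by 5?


Track (count of q) mod 5: states 0..4, accept at 0
Minimal DFA: 5 states


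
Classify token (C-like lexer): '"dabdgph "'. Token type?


Pattern: double-quoted sequence
Type: STRING_LITERAL


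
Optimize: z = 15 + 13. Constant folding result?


15 + 13 = 28 at compile time
Optimized: z = 28


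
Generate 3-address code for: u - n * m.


Break into single-operator statements:
t1 = n * m
t2 = u - t1


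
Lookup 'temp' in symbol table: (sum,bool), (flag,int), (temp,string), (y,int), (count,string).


Lookup 'temp' → type string


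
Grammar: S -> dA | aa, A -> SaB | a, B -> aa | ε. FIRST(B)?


Per alternative of B: FIRST(aa) = {a}; FIRST(ε) = {ε}
FIRST(B) = {a, ε}


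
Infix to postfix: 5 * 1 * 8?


Left to right (same or higher precedence on left)
Postfix: 5 1 * 8 *


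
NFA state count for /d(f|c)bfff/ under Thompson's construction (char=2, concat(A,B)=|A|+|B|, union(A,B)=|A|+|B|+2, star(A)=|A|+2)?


Syntax tree has 7 char leaf(s), 1 union(s), 0 star(s)
chars contribute 7×2 = 14; each union adds +2; each star adds +2
Total: 14 + 2 + 0 = 16 states


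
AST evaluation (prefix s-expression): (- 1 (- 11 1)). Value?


Evaluate inner: (- 11 1) = 10
Evaluate root: (- 1 10) = -9
Result: -9


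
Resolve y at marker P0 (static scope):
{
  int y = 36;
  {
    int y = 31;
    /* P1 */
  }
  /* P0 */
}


y declared in the same block as P0
y = 36


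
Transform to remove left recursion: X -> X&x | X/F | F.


Left-recursive alternatives: X&x, X/F; non-recursive: F
Introduce X': X -> FX', X' -> &xX' | /FX' | ε


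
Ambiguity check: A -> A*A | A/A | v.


'v*v/v' has two parse trees (no precedence encoded between * and /)
Ambiguous


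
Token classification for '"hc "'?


Pattern: double-quoted sequence
Type: STRING_LITERAL


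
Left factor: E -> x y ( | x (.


Common prefix: 'x'
Factored: E -> x E', E' -> y ( | (


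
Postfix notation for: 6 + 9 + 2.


Left to right (same or higher precedence on left)
Postfix: 6 9 + 2 +


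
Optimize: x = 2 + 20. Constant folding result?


2 + 20 = 22 at compile time
Optimized: x = 22


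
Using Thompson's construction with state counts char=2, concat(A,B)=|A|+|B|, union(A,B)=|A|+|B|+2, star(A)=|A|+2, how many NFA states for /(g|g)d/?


Syntax tree has 3 char leaf(s), 1 union(s), 0 star(s)
chars contribute 3×2 = 6; each union adds +2; each star adds +2
Total: 6 + 2 + 0 = 8 states


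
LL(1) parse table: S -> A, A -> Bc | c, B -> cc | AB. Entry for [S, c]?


For [S, c]: 'c' ∈ FIRST(A)
Entry: S -> A


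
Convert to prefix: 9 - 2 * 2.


'*' binds tighter: tree is (- 9 (* 2 2))
Prefix: - 9 * 2 2


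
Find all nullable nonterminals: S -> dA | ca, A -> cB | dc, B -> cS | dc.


A nonterminal is nullable iff some alternative derives ε (directly, or every symbol in it is nullable)
Nullable: {}


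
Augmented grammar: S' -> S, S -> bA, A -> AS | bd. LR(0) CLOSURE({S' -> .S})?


Start: S' -> .S
For each item with dot before a nonterminal B, add B -> .γ for every B-production
Closure: [S' -> .S, S -> .bA]


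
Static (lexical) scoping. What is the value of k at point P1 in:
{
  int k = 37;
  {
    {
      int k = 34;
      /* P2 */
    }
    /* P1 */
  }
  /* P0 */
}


P1's block does not declare k; resolves to the enclosing declaration at depth 0
k = 37


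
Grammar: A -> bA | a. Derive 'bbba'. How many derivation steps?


Derivation: A => bA => bbA => bbbA => bbba
Steps: 4


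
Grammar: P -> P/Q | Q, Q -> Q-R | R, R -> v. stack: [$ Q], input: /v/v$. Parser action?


lookahead ∉ {-} so Q won't extend; reduce P -> Q
Action: reduce (P -> Q)


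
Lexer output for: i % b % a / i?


Scan left to right, longest-match per lexeme
Tokens: ID(i), OP(%), ID(b), OP(%), ID(a), OP(/), ID(i)


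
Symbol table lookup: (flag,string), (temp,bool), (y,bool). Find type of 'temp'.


Lookup 'temp' → type bool


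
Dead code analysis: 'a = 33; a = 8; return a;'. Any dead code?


first assignment to a is overwritten before any read
Dead: 'a = 33'


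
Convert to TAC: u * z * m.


Break into single-operator statements:
t1 = u * z
t2 = t1 * m


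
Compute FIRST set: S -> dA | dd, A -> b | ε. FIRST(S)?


Per alternative of S: FIRST(dA) = {d}; FIRST(dd) = {d}
FIRST(S) = {d}


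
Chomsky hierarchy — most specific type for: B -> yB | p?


Right-linear: every RHS is a terminal or a terminal followed by one nonterminal
Classification: Type 3 (Regular)


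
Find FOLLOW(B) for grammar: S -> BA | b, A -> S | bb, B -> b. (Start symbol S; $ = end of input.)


$ ∈ FOLLOW(S). For each A -> αBβ: add FIRST(β)\{ε} to FOLLOW(B); if β nullable, add FOLLOW(A).
FOLLOW(B) = {b}


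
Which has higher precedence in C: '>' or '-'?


'-' is additive (level 9); '>' is relational (level 7)
Higher level binds tighter
'-' has higher precedence than '>'


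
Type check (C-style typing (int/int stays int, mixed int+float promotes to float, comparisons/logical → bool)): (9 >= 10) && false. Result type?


Operand types: bool && bool
Rule: logical operators take bool operands and yield bool
Result type: bool


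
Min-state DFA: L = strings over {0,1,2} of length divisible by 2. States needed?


Track length mod 2: states 0..1, accept at 0
Minimal DFA: 2 states


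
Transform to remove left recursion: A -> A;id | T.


Left-recursive alternatives: A;id; non-recursive: T
Introduce A': A -> TA', A' -> ;idA' | ε


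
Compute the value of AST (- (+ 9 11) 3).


Evaluate inner: (+ 9 11) = 20
Evaluate root: (- 20 3) = 17
Result: 17


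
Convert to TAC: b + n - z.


Break into single-operator statements:
t1 = b + n
t2 = t1 - z


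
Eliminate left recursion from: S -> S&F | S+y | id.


Left-recursive alternatives: S&F, S+y; non-recursive: id
Introduce S': S -> idS', S' -> &FS' | +yS' | ε


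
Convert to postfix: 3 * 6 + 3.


Left to right (same or higher precedence on left)
Postfix: 3 6 * 3 +


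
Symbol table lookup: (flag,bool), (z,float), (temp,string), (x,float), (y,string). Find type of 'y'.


Lookup 'y' → type string


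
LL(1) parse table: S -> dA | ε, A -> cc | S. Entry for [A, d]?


For [A, d]: 'd' ∈ FIRST(S)
Entry: A -> S


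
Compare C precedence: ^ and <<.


'<<' is shift (level 8); '^' is bitwise XOR (level 4)
Higher level binds tighter
'<<' has higher precedence than '^'


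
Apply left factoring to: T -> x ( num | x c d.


Common prefix: 'x'
Factored: T -> x T', T' -> ( num | c d


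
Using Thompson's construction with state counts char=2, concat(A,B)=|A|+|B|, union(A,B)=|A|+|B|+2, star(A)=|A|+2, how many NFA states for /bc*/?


Syntax tree has 2 char leaf(s), 0 union(s), 1 star(s)
chars contribute 2×2 = 4; each union adds +2; each star adds +2
Total: 4 + 0 + 2 = 6 states


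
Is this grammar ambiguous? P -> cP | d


right-linear, alternatives start with distinct terminals 'c' vs 'd': unique leftmost derivation
Unambiguous


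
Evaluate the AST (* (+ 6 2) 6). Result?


Evaluate inner: (+ 6 2) = 8
Evaluate root: (* 8 6) = 48
Result: 48


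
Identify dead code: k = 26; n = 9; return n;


k is assigned but never read
Dead: 'k = 26'


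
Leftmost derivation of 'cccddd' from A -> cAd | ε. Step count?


Derivation: A => cAd => ccAdd => cccAddd => cccddd
Steps: 4


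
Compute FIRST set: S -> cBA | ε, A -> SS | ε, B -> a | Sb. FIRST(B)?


Per alternative of B: FIRST(a) = {a}; FIRST(Sb) = {b, c}
FIRST(B) = {a, b, c}


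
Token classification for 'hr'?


Pattern: letter/underscore followed by alphanumerics, not a keyword
Type: IDENTIFIER


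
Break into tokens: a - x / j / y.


Scan left to right, longest-match per lexeme
Tokens: ID(a), OP(-), ID(x), OP(/), ID(j), OP(/), ID(y)


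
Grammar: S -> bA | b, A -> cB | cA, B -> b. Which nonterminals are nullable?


A nonterminal is nullable iff some alternative derives ε (directly, or every symbol in it is nullable)
Nullable: {}


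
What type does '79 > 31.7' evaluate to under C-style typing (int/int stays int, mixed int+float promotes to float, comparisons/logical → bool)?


Operand types: int > float
Rule: comparison yields bool
Result type: bool


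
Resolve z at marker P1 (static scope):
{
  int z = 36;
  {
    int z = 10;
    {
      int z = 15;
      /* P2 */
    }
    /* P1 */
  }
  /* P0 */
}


z declared in the same block as P1
z = 10


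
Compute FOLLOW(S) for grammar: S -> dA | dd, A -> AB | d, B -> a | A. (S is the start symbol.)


$ ∈ FOLLOW(S). For each A -> αBβ: add FIRST(β)\{ε} to FOLLOW(B); if β nullable, add FOLLOW(A).
FOLLOW(S) = {$}


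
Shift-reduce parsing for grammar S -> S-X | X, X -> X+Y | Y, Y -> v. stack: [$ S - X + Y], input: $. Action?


handle 'X+Y' on top
Action: reduce (X -> X+Y)


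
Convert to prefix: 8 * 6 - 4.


left-to-right (same/higher precedence on left): tree is (- (* 8 6) 4)
Prefix: - * 8 6 4


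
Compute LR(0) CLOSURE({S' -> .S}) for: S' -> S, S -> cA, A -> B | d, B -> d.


Start: S' -> .S
For each item with dot before a nonterminal B, add B -> .γ for every B-production
Closure: [S' -> .S, S -> .cA]


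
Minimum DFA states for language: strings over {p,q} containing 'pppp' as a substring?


KMP-style automaton: 4 progress states + 1 absorbing accept = 5
Minimal DFA: 5 states


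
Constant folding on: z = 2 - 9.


2 - 9 = -7 at compile time
Optimized: z = -7


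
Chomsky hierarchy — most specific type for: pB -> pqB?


LHS has context (more than one symbol) and |LHS| ≤ |RHS|
Classification: Type 1 (Context-Sensitive)


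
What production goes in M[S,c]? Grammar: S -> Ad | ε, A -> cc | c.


For [S, c]: 'c' ∈ FIRST(Ad)
Entry: S -> Ad


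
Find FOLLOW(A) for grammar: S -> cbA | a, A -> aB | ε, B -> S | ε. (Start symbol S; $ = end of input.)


$ ∈ FOLLOW(S). For each A -> αBβ: add FIRST(β)\{ε} to FOLLOW(B); if β nullable, add FOLLOW(A).
FOLLOW(A) = {$}


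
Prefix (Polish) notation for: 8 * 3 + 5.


left-to-right (same/higher precedence on left): tree is (+ (* 8 3) 5)
Prefix: + * 8 3 5


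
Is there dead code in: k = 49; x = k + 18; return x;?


k is read by x's definition; x is returned
No dead code


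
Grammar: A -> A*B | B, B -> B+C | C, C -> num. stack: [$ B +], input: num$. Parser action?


no handle; shift 'num'
Action: shift


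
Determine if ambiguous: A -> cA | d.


right-linear, alternatives start with distinct terminals 'c' vs 'd': unique leftmost derivation
Unambiguous


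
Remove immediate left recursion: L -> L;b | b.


Left-recursive alternatives: L;b; non-recursive: b
Introduce L': L -> bL', L' -> ;bL' | ε


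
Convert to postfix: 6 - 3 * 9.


* has higher precedence, evaluate 3*9 first
Postfix: 6 3 9 * -


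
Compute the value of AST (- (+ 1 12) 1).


Evaluate inner: (+ 1 12) = 13
Evaluate root: (- 13 1) = 12
Result: 12


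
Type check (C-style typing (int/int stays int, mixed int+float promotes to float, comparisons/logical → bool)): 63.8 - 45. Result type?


Operand types: float - int
Rule: mixed int/float promotes to float; int/int stays int
Result type: float


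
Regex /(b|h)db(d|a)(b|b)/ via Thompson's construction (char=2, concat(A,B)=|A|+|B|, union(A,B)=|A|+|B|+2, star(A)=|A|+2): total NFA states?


Syntax tree has 8 char leaf(s), 3 union(s), 0 star(s)
chars contribute 8×2 = 16; each union adds +2; each star adds +2
Total: 16 + 6 + 0 = 22 states


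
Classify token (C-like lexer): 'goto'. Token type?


Pattern: reserved word
Type: KEYWORD


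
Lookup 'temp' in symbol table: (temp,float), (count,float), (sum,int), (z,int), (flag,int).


Lookup 'temp' → type float


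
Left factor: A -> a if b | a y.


Common prefix: 'a'
Factored: A -> a A', A' -> if b | y


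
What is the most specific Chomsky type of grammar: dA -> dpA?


LHS has context (more than one symbol) and |LHS| ≤ |RHS|
Classification: Type 1 (Context-Sensitive)


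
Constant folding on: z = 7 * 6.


7 * 6 = 42 at compile time
Optimized: z = 42


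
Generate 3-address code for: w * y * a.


Break into single-operator statements:
t1 = w * y
t2 = t1 * a


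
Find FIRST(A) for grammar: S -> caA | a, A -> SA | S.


Per alternative of A: FIRST(SA) = {a, c}; FIRST(S) = {a, c}
FIRST(A) = {a, c}


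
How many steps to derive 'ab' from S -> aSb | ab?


Derivation: S => ab
Steps: 1


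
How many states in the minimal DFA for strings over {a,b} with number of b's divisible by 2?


Track (count of b) mod 2: states 0..1, accept at 0
Minimal DFA: 2 states


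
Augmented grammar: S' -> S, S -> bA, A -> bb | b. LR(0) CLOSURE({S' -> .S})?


Start: S' -> .S
For each item with dot before a nonterminal B, add B -> .γ for every B-production
Closure: [S' -> .S, S -> .bA]


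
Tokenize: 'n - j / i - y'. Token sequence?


Scan left to right, longest-match per lexeme
Tokens: ID(n), OP(-), ID(j), OP(/), ID(i), OP(-), ID(y)


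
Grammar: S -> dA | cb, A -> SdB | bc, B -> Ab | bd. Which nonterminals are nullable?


A nonterminal is nullable iff some alternative derives ε (directly, or every symbol in it is nullable)
Nullable: {}


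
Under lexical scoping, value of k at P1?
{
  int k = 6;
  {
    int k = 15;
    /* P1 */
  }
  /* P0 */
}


k declared in the same block as P1
k = 15


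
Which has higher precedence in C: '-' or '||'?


'-' is additive (level 9); '||' is logical OR (level 1)
Higher level binds tighter
'-' has higher precedence than '||'


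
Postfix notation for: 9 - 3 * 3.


* has higher precedence, evaluate 3*3 first
Postfix: 9 3 3 * -


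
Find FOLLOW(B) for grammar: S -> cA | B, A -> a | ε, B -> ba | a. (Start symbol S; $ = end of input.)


$ ∈ FOLLOW(S). For each A -> αBβ: add FIRST(β)\{ε} to FOLLOW(B); if β nullable, add FOLLOW(A).
FOLLOW(B) = {$}


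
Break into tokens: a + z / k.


Scan left to right, longest-match per lexeme
Tokens: ID(a), OP(+), ID(z), OP(/), ID(k)


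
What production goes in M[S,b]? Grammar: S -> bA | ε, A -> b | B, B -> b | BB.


For [S, b]: 'b' ∈ FIRST(bA)
Entry: S -> bA


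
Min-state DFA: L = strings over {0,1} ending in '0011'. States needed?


Track the longest suffix of input matching a prefix of '0011': 5 classes (prefixes of length 0..4)
Minimal DFA: 5 states


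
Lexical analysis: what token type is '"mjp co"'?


Pattern: double-quoted sequence
Type: STRING_LITERAL


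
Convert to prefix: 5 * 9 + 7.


left-to-right (same/higher precedence on left): tree is (+ (* 5 9) 7)
Prefix: + * 5 9 7


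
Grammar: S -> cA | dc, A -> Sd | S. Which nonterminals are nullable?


A nonterminal is nullable iff some alternative derives ε (directly, or every symbol in it is nullable)
Nullable: {}


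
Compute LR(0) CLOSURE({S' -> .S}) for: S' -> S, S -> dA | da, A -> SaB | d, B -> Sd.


Start: S' -> .S
For each item with dot before a nonterminal B, add B -> .γ for every B-production
Closure: [S' -> .S, S -> .dA, S -> .da]


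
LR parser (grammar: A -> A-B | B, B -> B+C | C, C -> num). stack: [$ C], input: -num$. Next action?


'C' (not preceded by B+) is the handle for B -> C
Action: reduce (B -> C)


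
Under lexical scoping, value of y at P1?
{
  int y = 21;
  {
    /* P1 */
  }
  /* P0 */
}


P1's block does not declare y; resolves to the enclosing declaration at depth 0
y = 21


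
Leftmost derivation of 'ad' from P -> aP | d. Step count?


Derivation: P => aP => ad
Steps: 2


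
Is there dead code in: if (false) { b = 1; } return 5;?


condition is constant false, so the whole block is unreachable
Dead: 'if (false) { b = 1; }'


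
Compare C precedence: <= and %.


'%' is multiplicative (level 10); '<=' is relational (level 7)
Higher level binds tighter
'%' has higher precedence than '<='


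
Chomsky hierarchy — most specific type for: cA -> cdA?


LHS has context (more than one symbol) and |LHS| ≤ |RHS|
Classification: Type 1 (Context-Sensitive)


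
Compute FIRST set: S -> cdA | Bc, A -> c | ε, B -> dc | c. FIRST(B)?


Per alternative of B: FIRST(dc) = {d}; FIRST(c) = {c}
FIRST(B) = {c, d}


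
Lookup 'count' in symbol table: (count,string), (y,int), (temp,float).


Lookup 'count' → type string


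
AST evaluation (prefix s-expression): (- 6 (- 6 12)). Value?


Evaluate inner: (- 6 12) = -6
Evaluate root: (- 6 -6) = 12
Result: 12


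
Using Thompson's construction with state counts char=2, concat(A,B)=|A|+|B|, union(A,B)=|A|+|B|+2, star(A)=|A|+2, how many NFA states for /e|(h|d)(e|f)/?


Syntax tree has 5 char leaf(s), 3 union(s), 0 star(s)
chars contribute 5×2 = 10; each union adds +2; each star adds +2
Total: 10 + 6 + 0 = 16 states


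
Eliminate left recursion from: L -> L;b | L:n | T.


Left-recursive alternatives: L;b, L:n; non-recursive: T
Introduce L': L -> TL', L' -> ;bL' | :nL' | ε


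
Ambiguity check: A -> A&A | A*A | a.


'a&a*a' has two parse trees (no precedence encoded between & and *)
Ambiguous


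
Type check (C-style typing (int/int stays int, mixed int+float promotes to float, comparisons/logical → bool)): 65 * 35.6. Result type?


Operand types: int * float
Rule: mixed int/float promotes to float; int/int stays int
Result type: float


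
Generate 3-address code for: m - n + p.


Break into single-operator statements:
t1 = m - n
t2 = t1 + p


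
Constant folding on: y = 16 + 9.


16 + 9 = 25 at compile time
Optimized: y = 25


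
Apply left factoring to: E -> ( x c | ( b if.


Common prefix: '('
Factored: E -> ( E', E' -> x c | b if


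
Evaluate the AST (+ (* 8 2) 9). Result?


Evaluate inner: (* 8 2) = 16
Evaluate root: (+ 16 9) = 25
Result: 25


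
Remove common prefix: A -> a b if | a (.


Common prefix: 'a'
Factored: A -> a A', A' -> b if | (


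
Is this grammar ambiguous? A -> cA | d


right-linear, alternatives start with distinct terminals 'c' vs 'd': unique leftmost derivation
Unambiguous


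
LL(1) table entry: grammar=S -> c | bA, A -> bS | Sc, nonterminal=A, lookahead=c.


For [A, c]: 'c' ∈ FIRST(Sc)
Entry: A -> Sc


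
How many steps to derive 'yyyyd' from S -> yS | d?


Derivation: S => yS => yyS => yyyS => yyyyS => yyyyd
Steps: 5


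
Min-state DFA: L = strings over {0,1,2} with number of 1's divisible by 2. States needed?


Track (count of 1) mod 2: states 0..1, accept at 0
Minimal DFA: 2 states


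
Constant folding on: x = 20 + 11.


20 + 11 = 31 at compile time
Optimized: x = 31


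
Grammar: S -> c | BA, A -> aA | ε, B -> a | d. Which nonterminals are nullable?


A nonterminal is nullable iff some alternative derives ε (directly, or every symbol in it is nullable)
Nullable: {A}


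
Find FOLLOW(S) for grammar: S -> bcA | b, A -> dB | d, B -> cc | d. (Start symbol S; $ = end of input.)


$ ∈ FOLLOW(S). For each A -> αBβ: add FIRST(β)\{ε} to FOLLOW(B); if β nullable, add FOLLOW(A).
FOLLOW(S) = {$}


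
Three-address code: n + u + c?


Break into single-operator statements:
t1 = n + u
t2 = t1 + c


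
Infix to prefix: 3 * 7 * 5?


left-to-right (same/higher precedence on left): tree is (* (* 3 7) 5)
Prefix: * * 3 7 5


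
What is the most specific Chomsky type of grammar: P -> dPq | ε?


Single nonterminal LHS, but d^n q^n is not regular
Classification: Type 2 (Context-Free)


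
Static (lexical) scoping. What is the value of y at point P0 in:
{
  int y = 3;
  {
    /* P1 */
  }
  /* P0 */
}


y declared in the same block as P0
y = 3


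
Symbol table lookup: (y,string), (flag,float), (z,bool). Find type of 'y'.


Lookup 'y' → type string


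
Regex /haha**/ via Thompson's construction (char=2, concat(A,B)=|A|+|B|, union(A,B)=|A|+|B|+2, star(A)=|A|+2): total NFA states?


Syntax tree has 4 char leaf(s), 0 union(s), 2 star(s)
chars contribute 4×2 = 8; each union adds +2; each star adds +2
Total: 8 + 0 + 4 = 12 states


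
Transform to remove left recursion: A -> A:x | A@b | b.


Left-recursive alternatives: A:x, A@b; non-recursive: b
Introduce A': A -> bA', A' -> :xA' | @bA' | ε


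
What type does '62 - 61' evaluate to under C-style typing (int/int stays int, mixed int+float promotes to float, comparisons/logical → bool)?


Operand types: int - int
Rule: mixed int/float promotes to float; int/int stays int
Result type: int


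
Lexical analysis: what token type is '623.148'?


Pattern: digits with a decimal point
Type: FLOAT_LITERAL
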